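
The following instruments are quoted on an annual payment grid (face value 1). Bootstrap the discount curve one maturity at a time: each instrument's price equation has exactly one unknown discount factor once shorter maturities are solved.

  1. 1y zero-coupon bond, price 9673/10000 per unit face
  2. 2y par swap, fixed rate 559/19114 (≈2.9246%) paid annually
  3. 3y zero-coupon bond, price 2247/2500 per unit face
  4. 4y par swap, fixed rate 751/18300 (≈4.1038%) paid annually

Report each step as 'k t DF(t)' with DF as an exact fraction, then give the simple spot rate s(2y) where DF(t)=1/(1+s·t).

step 1 [1y] zero: DF = P = 9673/10000 ≈ 0.967300
step 2 [2y] swap r/1=559/19114: DF=(1 − 559/19114·(0.967300))/(1+559/19114) = 9441/10000 ≈ 0.944100
step 3 [3y] zero: DF = P = 2247/2500 ≈ 0.898800
step 4 [4y] swap r/1=751/18300: DF=(1 − 751/18300·(0.967300+0.944100+0.898800))/(1+751/18300) = 4249/5000 ≈ 0.849800

1 1 9673/10000
2 2 9441/10000
3 3 2247/2500
4 4 4249/5000
s(2y) = (1/(9441/10000) − 1)/(2) = 559/18882 ≈ 2.9605%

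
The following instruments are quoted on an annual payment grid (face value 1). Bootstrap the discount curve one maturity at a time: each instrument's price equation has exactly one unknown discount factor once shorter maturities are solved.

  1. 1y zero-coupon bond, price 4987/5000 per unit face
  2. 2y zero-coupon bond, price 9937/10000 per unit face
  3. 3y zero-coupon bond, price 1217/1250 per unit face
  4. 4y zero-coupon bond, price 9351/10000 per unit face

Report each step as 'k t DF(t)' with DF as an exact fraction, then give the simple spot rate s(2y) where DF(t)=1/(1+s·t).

1 1 4987/5000
2 2 9937/10000
3 3 1217/1250
4 4 9351/10000
s(2y) = (1/(9937/10000) − 1)/(2) = 63/19874 ≈ 0.3170%

step 1 [1y] zero: DF = P = 4987/5000 ≈ 0.997400
step 2 [2y] zero: DF = P = 9937/10000 ≈ 0.993700
step 3 [3y] zero: DF = P = 1217/1250 ≈ 0.973600
step 4 [4y] zero: DF = P = 9351/10000 ≈ 0.935100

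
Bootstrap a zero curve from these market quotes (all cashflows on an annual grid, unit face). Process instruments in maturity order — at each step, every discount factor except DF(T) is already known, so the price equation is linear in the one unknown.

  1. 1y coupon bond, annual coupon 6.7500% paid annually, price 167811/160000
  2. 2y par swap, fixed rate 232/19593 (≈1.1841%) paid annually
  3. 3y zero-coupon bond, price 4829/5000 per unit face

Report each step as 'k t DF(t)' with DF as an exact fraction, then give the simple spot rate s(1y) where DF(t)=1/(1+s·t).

1 1 393/400
2 2 1221/1250
3 3 4829/5000
s(1y) = (1/(393/400) − 1)/(1) = 7/393 ≈ 1.7812%

step 1 [1y] bond c/1=27/400: DF=(167811/160000 − 27/400·(0))/(1+27/400) = 393/400 ≈ 0.982500
step 2 [2y] swap r/1=232/19593: DF=(1 − 232/19593·(0.982500))/(1+232/19593) = 1221/1250 ≈ 0.976800
step 3 [3y] zero: DF = P = 4829/5000 ≈ 0.965800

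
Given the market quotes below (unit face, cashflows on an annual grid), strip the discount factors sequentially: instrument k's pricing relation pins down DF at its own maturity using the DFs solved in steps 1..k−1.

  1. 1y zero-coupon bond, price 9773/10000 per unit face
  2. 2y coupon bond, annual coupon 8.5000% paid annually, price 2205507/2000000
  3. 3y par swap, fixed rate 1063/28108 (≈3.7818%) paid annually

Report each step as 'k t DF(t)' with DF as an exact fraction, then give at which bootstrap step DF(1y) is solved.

1 1 9773/10000
2 2 4699/5000
3 3 8937/10000
DF(1y) is solved at step 1

step 1 [1y] zero: DF = P = 9773/10000 ≈ 0.977300
step 2 [2y] bond c/1=17/200: DF=(2205507/2000000 − 17/200·(0.977300))/(1+17/200) = 4699/5000 ≈ 0.939800
step 3 [3y] swap r/1=1063/28108: DF=(1 − 1063/28108·(0.977300+0.939800))/(1+1063/28108) = 8937/10000 ≈ 0.893700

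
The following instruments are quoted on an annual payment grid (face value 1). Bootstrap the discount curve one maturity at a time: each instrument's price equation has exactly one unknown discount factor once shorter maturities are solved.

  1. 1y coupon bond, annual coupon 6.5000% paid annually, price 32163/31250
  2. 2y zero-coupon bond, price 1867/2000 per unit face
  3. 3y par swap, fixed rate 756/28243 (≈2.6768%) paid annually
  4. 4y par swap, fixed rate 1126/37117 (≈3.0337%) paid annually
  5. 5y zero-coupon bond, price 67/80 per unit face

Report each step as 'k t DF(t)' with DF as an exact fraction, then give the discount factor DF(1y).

1 1 604/625
2 2 1867/2000
3 3 2311/2500
4 4 4437/5000
5 5 67/80
DF(1y) = 604/625 ≈ 0.966400

step 1 [1y] bond c/1=13/200: DF=(32163/31250 − 13/200·(0))/(1+13/200) = 604/625 ≈ 0.966400
step 2 [2y] zero: DF = P = 1867/2000 ≈ 0.933500
step 3 [3y] swap r/1=756/28243: DF=(1 − 756/28243·(0.966400+0.933500))/(1+756/28243) = 2311/2500 ≈ 0.924400
step 4 [4y] swap r/1=1126/37117: DF=(1 − 1126/37117·(0.966400+0.933500+0.924400))/(1+1126/37117) = 4437/5000 ≈ 0.887400
step 5 [5y] zero: DF = P = 67/80 ≈ 0.837500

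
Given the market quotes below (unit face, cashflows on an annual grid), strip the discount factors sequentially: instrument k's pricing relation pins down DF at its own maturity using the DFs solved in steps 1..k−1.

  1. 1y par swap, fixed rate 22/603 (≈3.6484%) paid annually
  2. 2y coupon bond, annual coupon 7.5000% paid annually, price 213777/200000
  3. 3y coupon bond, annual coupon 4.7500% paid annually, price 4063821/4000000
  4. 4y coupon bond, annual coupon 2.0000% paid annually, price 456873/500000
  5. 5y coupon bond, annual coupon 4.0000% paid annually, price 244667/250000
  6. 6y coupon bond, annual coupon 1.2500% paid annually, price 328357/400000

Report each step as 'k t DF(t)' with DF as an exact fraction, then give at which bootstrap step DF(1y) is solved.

step 1 [1y] swap r/1=22/603: DF=(1 − 22/603·(0))/(1+22/603) = 603/625 ≈ 0.964800
step 2 [2y] bond c/1=3/40: DF=(213777/200000 − 3/40·(0.964800))/(1+3/40) = 927/1000 ≈ 0.927000
step 3 [3y] bond c/1=19/400: DF=(4063821/4000000 − 19/400·(0.964800+0.927000))/(1+19/400) = 8841/10000 ≈ 0.884100
step 4 [4y] bond c/1=1/50: DF=(456873/500000 − 1/50·(0.964800+0.927000+0.884100))/(1+1/50) = 4207/5000 ≈ 0.841400
step 5 [5y] bond c/1=1/25: DF=(244667/250000 − 1/25·(0.964800+0.927000+0.884100+0.841400))/(1+1/25) = 8019/10000 ≈ 0.801900
step 6 [6y] bond c/1=1/80: DF=(328357/400000 − 1/80·(0.964800+0.927000+0.884100+0.841400+0.801900))/(1+1/80) = 3781/5000 ≈ 0.756200

1 1 603/625
2 2 927/1000
3 3 8841/10000
4 4 4207/5000
5 5 8019/10000
6 6 3781/5000
DF(1y) is solved at step 1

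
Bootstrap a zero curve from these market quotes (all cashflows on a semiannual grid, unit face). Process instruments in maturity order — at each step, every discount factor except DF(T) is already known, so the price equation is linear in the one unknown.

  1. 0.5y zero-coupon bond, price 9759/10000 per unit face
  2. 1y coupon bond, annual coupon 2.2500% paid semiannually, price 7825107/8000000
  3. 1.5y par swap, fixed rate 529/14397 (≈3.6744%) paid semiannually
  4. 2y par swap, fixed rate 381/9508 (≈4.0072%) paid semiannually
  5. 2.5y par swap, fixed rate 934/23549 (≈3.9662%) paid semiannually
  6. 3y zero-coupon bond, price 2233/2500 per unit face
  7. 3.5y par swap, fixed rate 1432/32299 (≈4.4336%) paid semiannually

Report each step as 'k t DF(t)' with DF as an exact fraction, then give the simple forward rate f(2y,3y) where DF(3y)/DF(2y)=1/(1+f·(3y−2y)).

1 1/2 9759/10000
2 1 2391/2500
3 3/2 9471/10000
4 2 4619/5000
5 5/2 4533/5000
6 3 2233/2500
7 7/2 1071/1250
f(2y,3y) = ((4619/5000)/(2233/2500) − 1)/(1) = 153/4466 ≈ 3.4259%

step 1 [0.5y] zero: DF = P = 9759/10000 ≈ 0.975900
step 2 [1y] bond c/2=9/800: DF=(7825107/8000000 − 9/800·(0.975900))/(1+9/800) = 2391/2500 ≈ 0.956400
step 3 [1.5y] swap r/2=529/28794: DF=(1 − 529/28794·(0.975900+0.956400))/(1+529/28794) = 9471/10000 ≈ 0.947100
step 4 [2y] swap r/2=381/19016: DF=(1 − 381/19016·(0.975900+0.956400+0.947100))/(1+381/19016) = 4619/5000 ≈ 0.923800
step 5 [2.5y] swap r/2=467/23549: DF=(1 − 467/23549·(0.975900+0.956400+0.947100+0.923800))/(1+467/23549) = 4533/5000 ≈ 0.906600
step 6 [3y] zero: DF = P = 2233/2500 ≈ 0.893200
step 7 [3.5y] swap r/2=716/32299: DF=(1 − 716/32299·(0.975900+0.956400+0.947100+0.923800+0.906600+0.893200))/(1+716/32299) = 1071/1250 ≈ 0.856800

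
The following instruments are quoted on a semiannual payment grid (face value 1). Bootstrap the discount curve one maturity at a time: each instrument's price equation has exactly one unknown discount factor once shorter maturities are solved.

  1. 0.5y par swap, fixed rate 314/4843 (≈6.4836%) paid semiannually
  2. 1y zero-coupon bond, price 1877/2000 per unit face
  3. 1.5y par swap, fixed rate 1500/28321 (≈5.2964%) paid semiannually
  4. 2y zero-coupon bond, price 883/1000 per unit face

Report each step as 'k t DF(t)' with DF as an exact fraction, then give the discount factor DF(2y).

step 1 [0.5y] swap r/2=157/4843: DF=(1 − 157/4843·(0))/(1+157/4843) = 4843/5000 ≈ 0.968600
step 2 [1y] zero: DF = P = 1877/2000 ≈ 0.938500
step 3 [1.5y] swap r/2=750/28321: DF=(1 − 750/28321·(0.968600+0.938500))/(1+750/28321) = 37/40 ≈ 0.925000
step 4 [2y] zero: DF = P = 883/1000 ≈ 0.883000

1 1/2 4843/5000
2 1 1877/2000
3 3/2 37/40
4 2 883/1000
DF(2y) = 883/1000 ≈ 0.883000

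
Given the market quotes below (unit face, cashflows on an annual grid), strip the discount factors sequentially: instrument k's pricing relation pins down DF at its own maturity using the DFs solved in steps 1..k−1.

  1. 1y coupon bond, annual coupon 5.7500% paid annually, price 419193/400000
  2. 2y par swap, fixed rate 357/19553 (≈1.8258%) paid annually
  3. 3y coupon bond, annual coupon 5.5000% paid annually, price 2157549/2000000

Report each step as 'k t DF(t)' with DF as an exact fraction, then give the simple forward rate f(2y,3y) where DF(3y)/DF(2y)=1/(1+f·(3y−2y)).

step 1 [1y] bond c/1=23/400: DF=(419193/400000 − 23/400·(0))/(1+23/400) = 991/1000 ≈ 0.991000
step 2 [2y] swap r/1=357/19553: DF=(1 − 357/19553·(0.991000))/(1+357/19553) = 9643/10000 ≈ 0.964300
step 3 [3y] bond c/1=11/200: DF=(2157549/2000000 − 11/200·(0.991000+0.964300))/(1+11/200) = 4603/5000 ≈ 0.920600

1 1 991/1000
2 2 9643/10000
3 3 4603/5000
f(2y,3y) = ((9643/10000)/(4603/5000) − 1)/(1) = 437/9206 ≈ 4.7469%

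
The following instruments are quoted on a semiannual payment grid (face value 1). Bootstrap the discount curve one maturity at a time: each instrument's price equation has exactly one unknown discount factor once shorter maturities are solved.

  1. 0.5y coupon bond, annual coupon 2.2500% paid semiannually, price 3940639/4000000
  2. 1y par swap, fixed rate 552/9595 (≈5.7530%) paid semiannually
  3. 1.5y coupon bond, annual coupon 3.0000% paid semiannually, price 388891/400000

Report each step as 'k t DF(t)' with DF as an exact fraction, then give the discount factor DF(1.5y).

1 1/2 4871/5000
2 1 1181/1250
3 3/2 1859/2000
DF(1.5y) = 1859/2000 ≈ 0.929500

step 1 [0.5y] bond c/2=9/800: DF=(3940639/4000000 − 9/800·(0))/(1+9/800) = 4871/5000 ≈ 0.974200
step 2 [1y] swap r/2=276/9595: DF=(1 − 276/9595·(0.974200))/(1+276/9595) = 1181/1250 ≈ 0.944800
step 3 [1.5y] bond c/2=3/200: DF=(388891/400000 − 3/200·(0.974200+0.944800))/(1+3/200) = 1859/2000 ≈ 0.929500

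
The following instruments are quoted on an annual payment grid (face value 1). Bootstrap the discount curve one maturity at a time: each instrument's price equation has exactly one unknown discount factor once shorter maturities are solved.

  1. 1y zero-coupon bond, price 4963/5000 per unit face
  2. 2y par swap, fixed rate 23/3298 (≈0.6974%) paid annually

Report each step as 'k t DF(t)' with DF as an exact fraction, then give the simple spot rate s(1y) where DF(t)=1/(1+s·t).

1 1 4963/5000
2 2 4931/5000
s(1y) = (1/(4963/5000) − 1)/(1) = 37/4963 ≈ 0.7455%

step 1 [1y] zero: DF = P = 4963/5000 ≈ 0.992600
step 2 [2y] swap r/1=23/3298: DF=(1 − 23/3298·(0.992600))/(1+23/3298) = 4931/5000 ≈ 0.986200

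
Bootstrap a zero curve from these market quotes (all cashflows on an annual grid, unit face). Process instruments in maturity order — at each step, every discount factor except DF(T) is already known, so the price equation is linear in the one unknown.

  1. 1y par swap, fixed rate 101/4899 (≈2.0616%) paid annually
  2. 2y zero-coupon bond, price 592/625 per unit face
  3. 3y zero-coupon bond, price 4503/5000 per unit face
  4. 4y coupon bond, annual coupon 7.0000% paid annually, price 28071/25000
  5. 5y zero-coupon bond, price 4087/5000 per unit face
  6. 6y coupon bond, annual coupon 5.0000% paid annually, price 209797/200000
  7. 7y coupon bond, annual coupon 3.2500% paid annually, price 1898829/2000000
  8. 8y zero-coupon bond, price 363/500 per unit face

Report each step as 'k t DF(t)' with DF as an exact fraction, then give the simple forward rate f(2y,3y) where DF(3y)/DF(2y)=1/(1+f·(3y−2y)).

step 1 [1y] swap r/1=101/4899: DF=(1 − 101/4899·(0))/(1+101/4899) = 4899/5000 ≈ 0.979800
step 2 [2y] zero: DF = P = 592/625 ≈ 0.947200
step 3 [3y] zero: DF = P = 4503/5000 ≈ 0.900600
step 4 [4y] bond c/1=7/100: DF=(28071/25000 − 7/100·(0.979800+0.947200+0.900600))/(1+7/100) = 2161/2500 ≈ 0.864400
step 5 [5y] zero: DF = P = 4087/5000 ≈ 0.817400
step 6 [6y] bond c/1=1/20: DF=(209797/200000 − 1/20·(0.979800+0.947200+0.900600+0.864400+0.817400))/(1+1/20) = 7843/10000 ≈ 0.784300
step 7 [7y] bond c/1=13/400: DF=(1898829/2000000 − 13/400·(0.979800+0.947200+0.900600+0.864400+0.817400+0.784300))/(1+13/400) = 7529/10000 ≈ 0.752900
step 8 [8y] zero: DF = P = 363/500 ≈ 0.726000

1 1 4899/5000
2 2 592/625
3 3 4503/5000
4 4 2161/2500
5 5 4087/5000
6 6 7843/10000
7 7 7529/10000
8 8 363/500
f(2y,3y) = ((592/625)/(4503/5000) − 1)/(1) = 233/4503 ≈ 5.1743%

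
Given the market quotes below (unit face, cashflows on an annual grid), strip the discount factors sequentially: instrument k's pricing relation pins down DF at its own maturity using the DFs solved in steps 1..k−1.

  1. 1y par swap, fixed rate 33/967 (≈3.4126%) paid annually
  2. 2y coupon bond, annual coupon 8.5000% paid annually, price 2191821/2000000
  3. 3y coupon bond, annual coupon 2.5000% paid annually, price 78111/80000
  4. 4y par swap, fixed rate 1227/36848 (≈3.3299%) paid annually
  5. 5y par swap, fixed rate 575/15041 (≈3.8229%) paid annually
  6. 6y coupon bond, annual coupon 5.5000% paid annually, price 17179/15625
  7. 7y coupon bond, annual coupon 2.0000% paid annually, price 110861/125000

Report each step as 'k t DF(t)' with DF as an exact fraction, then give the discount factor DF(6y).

1 1 967/1000
2 2 9343/10000
3 3 4531/5000
4 4 8773/10000
5 5 331/400
6 6 8069/10000
7 7 1913/2500
DF(6y) = 8069/10000 ≈ 0.806900

step 1 [1y] swap r/1=33/967: DF=(1 − 33/967·(0))/(1+33/967) = 967/1000 ≈ 0.967000
step 2 [2y] bond c/1=17/200: DF=(2191821/2000000 − 17/200·(0.967000))/(1+17/200) = 9343/10000 ≈ 0.934300
step 3 [3y] bond c/1=1/40: DF=(78111/80000 − 1/40·(0.967000+0.934300))/(1+1/40) = 4531/5000 ≈ 0.906200
step 4 [4y] swap r/1=1227/36848: DF=(1 − 1227/36848·(0.967000+0.934300+0.906200))/(1+1227/36848) = 8773/10000 ≈ 0.877300
step 5 [5y] swap r/1=575/15041: DF=(1 − 575/15041·(0.967000+0.934300+0.906200+0.877300))/(1+575/15041) = 331/400 ≈ 0.827500
step 6 [6y] bond c/1=11/200: DF=(17179/15625 − 11/200·(0.967000+0.934300+0.906200+0.877300+0.827500))/(1+11/200) = 8069/10000 ≈ 0.806900
step 7 [7y] bond c/1=1/50: DF=(110861/125000 − 1/50·(0.967000+0.934300+0.906200+0.877300+0.827500+0.806900))/(1+1/50) = 1913/2500 ≈ 0.765200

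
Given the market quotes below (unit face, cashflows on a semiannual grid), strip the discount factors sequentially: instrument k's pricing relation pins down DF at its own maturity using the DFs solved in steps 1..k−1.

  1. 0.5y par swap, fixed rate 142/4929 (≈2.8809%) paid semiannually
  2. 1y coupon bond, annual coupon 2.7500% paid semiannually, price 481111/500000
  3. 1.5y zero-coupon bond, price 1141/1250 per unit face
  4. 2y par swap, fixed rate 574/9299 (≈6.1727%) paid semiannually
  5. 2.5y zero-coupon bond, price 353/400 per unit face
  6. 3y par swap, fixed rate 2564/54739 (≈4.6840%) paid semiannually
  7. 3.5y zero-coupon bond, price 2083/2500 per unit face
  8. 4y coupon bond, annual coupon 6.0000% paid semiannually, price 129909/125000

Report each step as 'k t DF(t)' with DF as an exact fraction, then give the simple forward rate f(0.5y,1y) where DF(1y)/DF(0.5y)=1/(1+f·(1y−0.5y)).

1 1/2 4929/5000
2 1 4679/5000
3 3/2 1141/1250
4 2 2213/2500
5 5/2 353/400
6 3 4359/5000
7 7/2 2083/2500
8 4 8253/10000
f(0.5y,1y) = ((4929/5000)/(4679/5000) − 1)/(1/2) = 500/4679 ≈ 10.6860%

step 1 [0.5y] swap r/2=71/4929: DF=(1 − 71/4929·(0))/(1+71/4929) = 4929/5000 ≈ 0.985800
step 2 [1y] bond c/2=11/800: DF=(481111/500000 − 11/800·(0.985800))/(1+11/800) = 4679/5000 ≈ 0.935800
step 3 [1.5y] zero: DF = P = 1141/1250 ≈ 0.912800
step 4 [2y] swap r/2=287/9299: DF=(1 − 287/9299·(0.985800+0.935800+0.912800))/(1+287/9299) = 2213/2500 ≈ 0.885200
step 5 [2.5y] zero: DF = P = 353/400 ≈ 0.882500
step 6 [3y] swap r/2=1282/54739: DF=(1 − 1282/54739·(0.985800+0.935800+0.912800+0.885200+0.882500))/(1+1282/54739) = 4359/5000 ≈ 0.871800
step 7 [3.5y] zero: DF = P = 2083/2500 ≈ 0.833200
step 8 [4y] bond c/2=3/100: DF=(129909/125000 − 3/100·(0.985800+0.935800+0.912800+0.885200+0.882500+0.871800+0.833200))/(1+3/100) = 8253/10000 ≈ 0.825300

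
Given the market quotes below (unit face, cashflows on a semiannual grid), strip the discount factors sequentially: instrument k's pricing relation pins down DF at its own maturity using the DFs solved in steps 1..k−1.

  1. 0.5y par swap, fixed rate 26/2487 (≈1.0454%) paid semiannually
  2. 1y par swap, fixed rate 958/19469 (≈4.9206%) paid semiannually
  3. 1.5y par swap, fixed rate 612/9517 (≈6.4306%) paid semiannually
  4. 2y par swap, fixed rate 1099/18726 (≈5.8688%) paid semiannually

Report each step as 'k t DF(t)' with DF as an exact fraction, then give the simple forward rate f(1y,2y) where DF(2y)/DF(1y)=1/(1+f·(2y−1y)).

1 1/2 2487/2500
2 1 9521/10000
3 3/2 4541/5000
4 2 8901/10000
f(1y,2y) = ((9521/10000)/(8901/10000) − 1)/(1) = 620/8901 ≈ 6.9655%

step 1 [0.5y] swap r/2=13/2487: DF=(1 − 13/2487·(0))/(1+13/2487) = 2487/2500 ≈ 0.994800
step 2 [1y] swap r/2=479/19469: DF=(1 − 479/19469·(0.994800))/(1+479/19469) = 9521/10000 ≈ 0.952100
step 3 [1.5y] swap r/2=306/9517: DF=(1 − 306/9517·(0.994800+0.952100))/(1+306/9517) = 4541/5000 ≈ 0.908200
step 4 [2y] swap r/2=1099/37452: DF=(1 − 1099/37452·(0.994800+0.952100+0.908200))/(1+1099/37452) = 8901/10000 ≈ 0.890100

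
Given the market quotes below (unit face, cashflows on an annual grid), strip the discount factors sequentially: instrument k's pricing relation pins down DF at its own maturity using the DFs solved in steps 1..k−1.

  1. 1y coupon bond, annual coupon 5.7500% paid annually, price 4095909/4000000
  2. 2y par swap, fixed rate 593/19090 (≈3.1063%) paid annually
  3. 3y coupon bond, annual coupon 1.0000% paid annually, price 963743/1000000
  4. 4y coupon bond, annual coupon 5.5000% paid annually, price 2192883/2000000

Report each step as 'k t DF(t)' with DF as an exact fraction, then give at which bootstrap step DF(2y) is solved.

1 1 9683/10000
2 2 9407/10000
3 3 9353/10000
4 4 891/1000
DF(2y) is solved at step 2

step 1 [1y] bond c/1=23/400: DF=(4095909/4000000 − 23/400·(0))/(1+23/400) = 9683/10000 ≈ 0.968300
step 2 [2y] swap r/1=593/19090: DF=(1 − 593/19090·(0.968300))/(1+593/19090) = 9407/10000 ≈ 0.940700
step 3 [3y] bond c/1=1/100: DF=(963743/1000000 − 1/100·(0.968300+0.940700))/(1+1/100) = 9353/10000 ≈ 0.935300
step 4 [4y] bond c/1=11/200: DF=(2192883/2000000 − 11/200·(0.968300+0.940700+0.935300))/(1+11/200) = 891/1000 ≈ 0.891000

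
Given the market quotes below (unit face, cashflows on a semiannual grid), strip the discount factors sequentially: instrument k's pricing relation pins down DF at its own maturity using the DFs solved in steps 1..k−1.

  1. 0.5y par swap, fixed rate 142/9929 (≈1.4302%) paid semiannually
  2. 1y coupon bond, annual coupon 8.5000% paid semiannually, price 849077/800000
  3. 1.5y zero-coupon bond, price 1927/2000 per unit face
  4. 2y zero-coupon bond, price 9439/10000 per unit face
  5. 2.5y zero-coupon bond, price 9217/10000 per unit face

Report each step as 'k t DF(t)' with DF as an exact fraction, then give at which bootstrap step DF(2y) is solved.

1 1/2 9929/10000
2 1 611/625
3 3/2 1927/2000
4 2 9439/10000
5 5/2 9217/10000
DF(2y) is solved at step 4

step 1 [0.5y] swap r/2=71/9929: DF=(1 − 71/9929·(0))/(1+71/9929) = 9929/10000 ≈ 0.992900
step 2 [1y] bond c/2=17/400: DF=(849077/800000 − 17/400·(0.992900))/(1+17/400) = 611/625 ≈ 0.977600
step 3 [1.5y] zero: DF = P = 1927/2000 ≈ 0.963500
step 4 [2y] zero: DF = P = 9439/10000 ≈ 0.943900
step 5 [2.5y] zero: DF = P = 9217/10000 ≈ 0.921700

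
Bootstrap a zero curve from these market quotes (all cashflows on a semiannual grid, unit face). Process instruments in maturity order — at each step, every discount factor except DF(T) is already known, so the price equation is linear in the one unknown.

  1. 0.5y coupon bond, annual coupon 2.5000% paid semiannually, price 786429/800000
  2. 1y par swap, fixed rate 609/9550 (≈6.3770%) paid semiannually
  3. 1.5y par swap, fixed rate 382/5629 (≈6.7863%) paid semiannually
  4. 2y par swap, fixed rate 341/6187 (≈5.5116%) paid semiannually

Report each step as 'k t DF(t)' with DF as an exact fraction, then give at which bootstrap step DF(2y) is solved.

step 1 [0.5y] bond c/2=1/80: DF=(786429/800000 − 1/80·(0))/(1+1/80) = 9709/10000 ≈ 0.970900
step 2 [1y] swap r/2=609/19100: DF=(1 − 609/19100·(0.970900))/(1+609/19100) = 9391/10000 ≈ 0.939100
step 3 [1.5y] swap r/2=191/5629: DF=(1 − 191/5629·(0.970900+0.939100))/(1+191/5629) = 1809/2000 ≈ 0.904500
step 4 [2y] swap r/2=341/12374: DF=(1 − 341/12374·(0.970900+0.939100+0.904500))/(1+341/12374) = 8977/10000 ≈ 0.897700

1 1/2 9709/10000
2 1 9391/10000
3 3/2 1809/2000
4 2 8977/10000
DF(2y) is solved at step 4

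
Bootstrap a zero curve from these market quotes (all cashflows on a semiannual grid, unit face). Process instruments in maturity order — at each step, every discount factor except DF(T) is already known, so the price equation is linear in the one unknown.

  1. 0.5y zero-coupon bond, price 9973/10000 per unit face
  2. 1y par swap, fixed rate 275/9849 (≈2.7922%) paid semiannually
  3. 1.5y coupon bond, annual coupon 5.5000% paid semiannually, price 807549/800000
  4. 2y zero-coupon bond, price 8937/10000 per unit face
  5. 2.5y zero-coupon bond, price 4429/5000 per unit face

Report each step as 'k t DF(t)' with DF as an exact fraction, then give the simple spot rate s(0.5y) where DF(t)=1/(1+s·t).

step 1 [0.5y] zero: DF = P = 9973/10000 ≈ 0.997300
step 2 [1y] swap r/2=275/19698: DF=(1 − 275/19698·(0.997300))/(1+275/19698) = 389/400 ≈ 0.972500
step 3 [1.5y] bond c/2=11/400: DF=(807549/800000 − 11/400·(0.997300+0.972500))/(1+11/400) = 9297/10000 ≈ 0.929700
step 4 [2y] zero: DF = P = 8937/10000 ≈ 0.893700
step 5 [2.5y] zero: DF = P = 4429/5000 ≈ 0.885800

1 1/2 9973/10000
2 1 389/400
3 3/2 9297/10000
4 2 8937/10000
5 5/2 4429/5000
s(0.5y) = (1/(9973/10000) − 1)/(1/2) = 54/9973 ≈ 0.5415%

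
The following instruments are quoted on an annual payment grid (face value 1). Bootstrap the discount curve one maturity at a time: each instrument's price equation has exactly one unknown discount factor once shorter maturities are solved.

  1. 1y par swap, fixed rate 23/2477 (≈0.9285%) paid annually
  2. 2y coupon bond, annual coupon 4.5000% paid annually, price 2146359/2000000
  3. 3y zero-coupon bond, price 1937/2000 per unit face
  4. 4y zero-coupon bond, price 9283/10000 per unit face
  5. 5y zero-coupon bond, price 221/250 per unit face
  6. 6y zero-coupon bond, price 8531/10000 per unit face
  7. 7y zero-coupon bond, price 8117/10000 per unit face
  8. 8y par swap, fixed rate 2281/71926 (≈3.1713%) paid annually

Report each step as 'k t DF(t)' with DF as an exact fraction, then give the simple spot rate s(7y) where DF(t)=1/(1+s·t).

1 1 2477/2500
2 2 9843/10000
3 3 1937/2000
4 4 9283/10000
5 5 221/250
6 6 8531/10000
7 7 8117/10000
8 8 7719/10000
s(7y) = (1/(8117/10000) − 1)/(7) = 269/8117 ≈ 3.3140%

step 1 [1y] swap r/1=23/2477: DF=(1 − 23/2477·(0))/(1+23/2477) = 2477/2500 ≈ 0.990800
step 2 [2y] bond c/1=9/200: DF=(2146359/2000000 − 9/200·(0.990800))/(1+9/200) = 9843/10000 ≈ 0.984300
step 3 [3y] zero: DF = P = 1937/2000 ≈ 0.968500
step 4 [4y] zero: DF = P = 9283/10000 ≈ 0.928300
step 5 [5y] zero: DF = P = 221/250 ≈ 0.884000
step 6 [6y] zero: DF = P = 8531/10000 ≈ 0.853100
step 7 [7y] zero: DF = P = 8117/10000 ≈ 0.811700
step 8 [8y] swap r/1=2281/71926: DF=(1 − 2281/71926·(0.990800+0.984300+0.968500+0.928300+0.884000+0.853100+0.811700))/(1+2281/71926) = 7719/10000 ≈ 0.771900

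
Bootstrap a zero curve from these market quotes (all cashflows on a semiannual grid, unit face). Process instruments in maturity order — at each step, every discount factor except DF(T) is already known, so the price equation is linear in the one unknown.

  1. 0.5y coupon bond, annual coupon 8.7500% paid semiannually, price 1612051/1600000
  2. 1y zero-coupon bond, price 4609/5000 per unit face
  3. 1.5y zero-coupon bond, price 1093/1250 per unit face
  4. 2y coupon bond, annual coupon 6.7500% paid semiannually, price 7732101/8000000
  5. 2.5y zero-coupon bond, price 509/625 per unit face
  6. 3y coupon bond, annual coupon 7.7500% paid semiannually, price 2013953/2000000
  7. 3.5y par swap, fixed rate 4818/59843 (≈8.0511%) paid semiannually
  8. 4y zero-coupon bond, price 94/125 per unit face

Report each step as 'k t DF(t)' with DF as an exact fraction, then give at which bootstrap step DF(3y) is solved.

1 1/2 9653/10000
2 1 4609/5000
3 3/2 1093/1250
4 2 528/625
5 5/2 509/625
6 3 1609/2000
7 7/2 7591/10000
8 4 94/125
DF(3y) is solved at step 6

step 1 [0.5y] bond c/2=7/160: DF=(1612051/1600000 − 7/160·(0))/(1+7/160) = 9653/10000 ≈ 0.965300
step 2 [1y] zero: DF = P = 4609/5000 ≈ 0.921800
step 3 [1.5y] zero: DF = P = 1093/1250 ≈ 0.874400
step 4 [2y] bond c/2=27/800: DF=(7732101/8000000 − 27/800·(0.965300+0.921800+0.874400))/(1+27/800) = 528/625 ≈ 0.844800
step 5 [2.5y] zero: DF = P = 509/625 ≈ 0.814400
step 6 [3y] bond c/2=31/800: DF=(2013953/2000000 − 31/800·(0.965300+0.921800+0.874400+0.844800+0.814400))/(1+31/800) = 1609/2000 ≈ 0.804500
step 7 [3.5y] swap r/2=2409/59843: DF=(1 − 2409/59843·(0.965300+0.921800+0.874400+0.844800+0.814400+0.804500))/(1+2409/59843) = 7591/10000 ≈ 0.759100
step 8 [4y] zero: DF = P = 94/125 ≈ 0.752000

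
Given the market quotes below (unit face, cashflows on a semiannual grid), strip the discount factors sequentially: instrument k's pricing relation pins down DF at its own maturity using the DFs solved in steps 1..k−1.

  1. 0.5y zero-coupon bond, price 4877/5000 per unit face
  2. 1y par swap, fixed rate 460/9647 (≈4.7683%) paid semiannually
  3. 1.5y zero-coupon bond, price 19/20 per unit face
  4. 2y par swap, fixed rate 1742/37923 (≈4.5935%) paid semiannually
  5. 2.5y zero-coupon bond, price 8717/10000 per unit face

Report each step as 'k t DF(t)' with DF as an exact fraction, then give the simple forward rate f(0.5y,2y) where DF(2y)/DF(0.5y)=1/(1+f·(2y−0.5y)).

step 1 [0.5y] zero: DF = P = 4877/5000 ≈ 0.975400
step 2 [1y] swap r/2=230/9647: DF=(1 − 230/9647·(0.975400))/(1+230/9647) = 477/500 ≈ 0.954000
step 3 [1.5y] zero: DF = P = 19/20 ≈ 0.950000
step 4 [2y] swap r/2=871/37923: DF=(1 − 871/37923·(0.975400+0.954000+0.950000))/(1+871/37923) = 9129/10000 ≈ 0.912900
step 5 [2.5y] zero: DF = P = 8717/10000 ≈ 0.871700

1 1/2 4877/5000
2 1 477/500
3 3/2 19/20
4 2 9129/10000
5 5/2 8717/10000
f(0.5y,2y) = ((4877/5000)/(9129/10000) − 1)/(3/2) = 1250/27387 ≈ 4.5642%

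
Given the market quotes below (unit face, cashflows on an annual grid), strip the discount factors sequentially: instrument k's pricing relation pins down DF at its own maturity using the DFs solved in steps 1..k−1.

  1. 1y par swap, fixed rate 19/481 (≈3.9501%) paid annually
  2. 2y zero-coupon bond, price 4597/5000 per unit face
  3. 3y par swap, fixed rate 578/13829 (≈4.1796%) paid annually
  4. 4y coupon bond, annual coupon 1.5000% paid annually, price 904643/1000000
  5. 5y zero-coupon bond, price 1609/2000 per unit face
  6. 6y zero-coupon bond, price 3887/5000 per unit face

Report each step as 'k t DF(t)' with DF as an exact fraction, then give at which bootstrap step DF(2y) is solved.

step 1 [1y] swap r/1=19/481: DF=(1 − 19/481·(0))/(1+19/481) = 481/500 ≈ 0.962000
step 2 [2y] zero: DF = P = 4597/5000 ≈ 0.919400
step 3 [3y] swap r/1=578/13829: DF=(1 − 578/13829·(0.962000+0.919400))/(1+578/13829) = 2211/2500 ≈ 0.884400
step 4 [4y] bond c/1=3/200: DF=(904643/1000000 − 3/200·(0.962000+0.919400+0.884400))/(1+3/200) = 1063/1250 ≈ 0.850400
step 5 [5y] zero: DF = P = 1609/2000 ≈ 0.804500
step 6 [6y] zero: DF = P = 3887/5000 ≈ 0.777400

1 1 481/500
2 2 4597/5000
3 3 2211/2500
4 4 1063/1250
5 5 1609/2000
6 6 3887/5000
DF(2y) is solved at step 2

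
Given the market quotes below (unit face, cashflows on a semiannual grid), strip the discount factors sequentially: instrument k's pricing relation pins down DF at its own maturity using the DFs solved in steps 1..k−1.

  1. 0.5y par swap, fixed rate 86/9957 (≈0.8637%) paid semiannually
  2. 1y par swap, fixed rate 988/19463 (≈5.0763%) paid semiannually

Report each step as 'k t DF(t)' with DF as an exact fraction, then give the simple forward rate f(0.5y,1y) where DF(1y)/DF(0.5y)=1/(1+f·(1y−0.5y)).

step 1 [0.5y] swap r/2=43/9957: DF=(1 − 43/9957·(0))/(1+43/9957) = 9957/10000 ≈ 0.995700
step 2 [1y] swap r/2=494/19463: DF=(1 − 494/19463·(0.995700))/(1+494/19463) = 4753/5000 ≈ 0.950600

1 1/2 9957/10000
2 1 4753/5000
f(0.5y,1y) = ((9957/10000)/(4753/5000) − 1)/(1/2) = 451/4753 ≈ 9.4887%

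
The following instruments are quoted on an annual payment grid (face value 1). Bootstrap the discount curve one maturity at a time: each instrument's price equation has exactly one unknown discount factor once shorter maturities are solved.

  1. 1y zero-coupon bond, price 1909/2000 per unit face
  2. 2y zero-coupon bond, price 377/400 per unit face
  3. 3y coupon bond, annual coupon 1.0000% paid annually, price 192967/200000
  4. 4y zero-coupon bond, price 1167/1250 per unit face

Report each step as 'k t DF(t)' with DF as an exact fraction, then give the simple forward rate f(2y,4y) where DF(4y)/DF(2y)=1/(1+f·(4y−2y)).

1 1 1909/2000
2 2 377/400
3 3 1873/2000
4 4 1167/1250
f(2y,4y) = ((377/400)/(1167/1250) − 1)/(2) = 89/18672 ≈ 0.4766%

step 1 [1y] zero: DF = P = 1909/2000 ≈ 0.954500
step 2 [2y] zero: DF = P = 377/400 ≈ 0.942500
step 3 [3y] bond c/1=1/100: DF=(192967/200000 − 1/100·(0.954500+0.942500))/(1+1/100) = 1873/2000 ≈ 0.936500
step 4 [4y] zero: DF = P = 1167/1250 ≈ 0.933600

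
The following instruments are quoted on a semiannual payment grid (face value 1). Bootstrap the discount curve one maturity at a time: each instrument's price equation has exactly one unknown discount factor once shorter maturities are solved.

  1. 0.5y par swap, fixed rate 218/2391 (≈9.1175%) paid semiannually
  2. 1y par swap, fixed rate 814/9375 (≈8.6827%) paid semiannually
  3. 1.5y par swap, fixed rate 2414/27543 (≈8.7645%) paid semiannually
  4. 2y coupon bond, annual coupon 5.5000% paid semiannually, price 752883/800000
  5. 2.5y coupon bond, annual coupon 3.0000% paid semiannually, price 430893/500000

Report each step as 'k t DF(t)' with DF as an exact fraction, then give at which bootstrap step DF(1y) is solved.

1 1/2 2391/2500
2 1 4593/5000
3 3/2 8793/10000
4 2 4211/5000
5 5/2 7959/10000
DF(1y) is solved at step 2

step 1 [0.5y] swap r/2=109/2391: DF=(1 − 109/2391·(0))/(1+109/2391) = 2391/2500 ≈ 0.956400
step 2 [1y] swap r/2=407/9375: DF=(1 − 407/9375·(0.956400))/(1+407/9375) = 4593/5000 ≈ 0.918600
step 3 [1.5y] swap r/2=1207/27543: DF=(1 − 1207/27543·(0.956400+0.918600))/(1+1207/27543) = 8793/10000 ≈ 0.879300
step 4 [2y] bond c/2=11/400: DF=(752883/800000 − 11/400·(0.956400+0.918600+0.879300))/(1+11/400) = 4211/5000 ≈ 0.842200
step 5 [2.5y] bond c/2=3/200: DF=(430893/500000 − 3/200·(0.956400+0.918600+0.879300+0.842200))/(1+3/200) = 7959/10000 ≈ 0.795900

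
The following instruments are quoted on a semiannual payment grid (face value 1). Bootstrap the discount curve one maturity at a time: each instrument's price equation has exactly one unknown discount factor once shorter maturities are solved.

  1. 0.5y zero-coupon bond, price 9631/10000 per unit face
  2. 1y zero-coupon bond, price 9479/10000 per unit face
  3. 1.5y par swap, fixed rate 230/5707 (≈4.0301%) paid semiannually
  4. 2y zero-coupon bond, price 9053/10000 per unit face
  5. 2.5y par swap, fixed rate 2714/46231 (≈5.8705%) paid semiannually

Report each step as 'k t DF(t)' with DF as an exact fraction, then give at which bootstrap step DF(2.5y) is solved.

step 1 [0.5y] zero: DF = P = 9631/10000 ≈ 0.963100
step 2 [1y] zero: DF = P = 9479/10000 ≈ 0.947900
step 3 [1.5y] swap r/2=115/5707: DF=(1 − 115/5707·(0.963100+0.947900))/(1+115/5707) = 377/400 ≈ 0.942500
step 4 [2y] zero: DF = P = 9053/10000 ≈ 0.905300
step 5 [2.5y] swap r/2=1357/46231: DF=(1 − 1357/46231·(0.963100+0.947900+0.942500+0.905300))/(1+1357/46231) = 8643/10000 ≈ 0.864300

1 1/2 9631/10000
2 1 9479/10000
3 3/2 377/400
4 2 9053/10000
5 5/2 8643/10000
DF(2.5y) is solved at step 5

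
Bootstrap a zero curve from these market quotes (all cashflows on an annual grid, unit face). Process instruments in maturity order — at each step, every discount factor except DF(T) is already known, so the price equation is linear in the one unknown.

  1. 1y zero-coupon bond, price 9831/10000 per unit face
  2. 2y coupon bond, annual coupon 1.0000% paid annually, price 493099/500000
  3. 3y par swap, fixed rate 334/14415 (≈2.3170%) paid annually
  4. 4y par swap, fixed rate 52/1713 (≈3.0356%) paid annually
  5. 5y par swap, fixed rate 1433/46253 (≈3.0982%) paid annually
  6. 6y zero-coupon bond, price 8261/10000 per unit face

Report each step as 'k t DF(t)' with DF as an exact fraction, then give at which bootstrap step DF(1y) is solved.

step 1 [1y] zero: DF = P = 9831/10000 ≈ 0.983100
step 2 [2y] bond c/1=1/100: DF=(493099/500000 − 1/100·(0.983100))/(1+1/100) = 9667/10000 ≈ 0.966700
step 3 [3y] swap r/1=334/14415: DF=(1 − 334/14415·(0.983100+0.966700))/(1+334/14415) = 2333/2500 ≈ 0.933200
step 4 [4y] swap r/1=52/1713: DF=(1 − 52/1713·(0.983100+0.966700+0.933200))/(1+52/1713) = 1107/1250 ≈ 0.885600
step 5 [5y] swap r/1=1433/46253: DF=(1 − 1433/46253·(0.983100+0.966700+0.933200+0.885600))/(1+1433/46253) = 8567/10000 ≈ 0.856700
step 6 [6y] zero: DF = P = 8261/10000 ≈ 0.826100

1 1 9831/10000
2 2 9667/10000
3 3 2333/2500
4 4 1107/1250
5 5 8567/10000
6 6 8261/10000
DF(1y) is solved at step 1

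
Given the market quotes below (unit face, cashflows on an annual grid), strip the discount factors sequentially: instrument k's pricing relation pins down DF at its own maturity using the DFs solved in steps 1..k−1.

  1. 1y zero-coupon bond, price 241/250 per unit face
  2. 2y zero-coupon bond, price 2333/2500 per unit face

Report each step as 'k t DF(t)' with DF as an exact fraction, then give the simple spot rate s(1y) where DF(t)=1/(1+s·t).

step 1 [1y] zero: DF = P = 241/250 ≈ 0.964000
step 2 [2y] zero: DF = P = 2333/2500 ≈ 0.933200

1 1 241/250
2 2 2333/2500
s(1y) = (1/(241/250) − 1)/(1) = 9/241 ≈ 3.7344%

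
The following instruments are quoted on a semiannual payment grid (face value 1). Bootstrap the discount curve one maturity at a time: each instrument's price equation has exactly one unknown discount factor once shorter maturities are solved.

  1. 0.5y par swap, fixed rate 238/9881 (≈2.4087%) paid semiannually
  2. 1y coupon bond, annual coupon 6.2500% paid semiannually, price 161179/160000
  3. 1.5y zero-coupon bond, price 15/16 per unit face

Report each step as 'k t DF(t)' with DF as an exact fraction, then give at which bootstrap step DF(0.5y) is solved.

step 1 [0.5y] swap r/2=119/9881: DF=(1 − 119/9881·(0))/(1+119/9881) = 9881/10000 ≈ 0.988100
step 2 [1y] bond c/2=1/32: DF=(161179/160000 − 1/32·(0.988100))/(1+1/32) = 9469/10000 ≈ 0.946900
step 3 [1.5y] zero: DF = P = 15/16 ≈ 0.937500

1 1/2 9881/10000
2 1 9469/10000
3 3/2 15/16
DF(0.5y) is solved at step 1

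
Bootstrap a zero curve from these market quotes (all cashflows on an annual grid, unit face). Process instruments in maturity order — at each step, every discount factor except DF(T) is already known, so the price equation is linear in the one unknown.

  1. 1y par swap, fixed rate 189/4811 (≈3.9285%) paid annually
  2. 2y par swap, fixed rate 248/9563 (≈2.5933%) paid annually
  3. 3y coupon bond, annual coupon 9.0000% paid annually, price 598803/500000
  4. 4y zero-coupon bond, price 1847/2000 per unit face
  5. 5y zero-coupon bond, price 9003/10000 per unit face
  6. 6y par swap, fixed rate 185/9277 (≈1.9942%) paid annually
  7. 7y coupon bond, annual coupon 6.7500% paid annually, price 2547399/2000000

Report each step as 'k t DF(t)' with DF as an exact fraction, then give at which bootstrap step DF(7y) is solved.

1 1 4811/5000
2 2 594/625
3 3 588/625
4 4 1847/2000
5 5 9003/10000
6 6 889/1000
7 7 2103/2500
DF(7y) is solved at step 7

step 1 [1y] swap r/1=189/4811: DF=(1 − 189/4811·(0))/(1+189/4811) = 4811/5000 ≈ 0.962200
step 2 [2y] swap r/1=248/9563: DF=(1 − 248/9563·(0.962200))/(1+248/9563) = 594/625 ≈ 0.950400
step 3 [3y] bond c/1=9/100: DF=(598803/500000 − 9/100·(0.962200+0.950400))/(1+9/100) = 588/625 ≈ 0.940800
step 4 [4y] zero: DF = P = 1847/2000 ≈ 0.923500
step 5 [5y] zero: DF = P = 9003/10000 ≈ 0.900300
step 6 [6y] swap r/1=185/9277: DF=(1 − 185/9277·(0.962200+0.950400+0.940800+0.923500+0.900300))/(1+185/9277) = 889/1000 ≈ 0.889000
step 7 [7y] bond c/1=27/400: DF=(2547399/2000000 − 27/400·(0.962200+0.950400+0.940800+0.923500+0.900300+0.889000))/(1+27/400) = 2103/2500 ≈ 0.841200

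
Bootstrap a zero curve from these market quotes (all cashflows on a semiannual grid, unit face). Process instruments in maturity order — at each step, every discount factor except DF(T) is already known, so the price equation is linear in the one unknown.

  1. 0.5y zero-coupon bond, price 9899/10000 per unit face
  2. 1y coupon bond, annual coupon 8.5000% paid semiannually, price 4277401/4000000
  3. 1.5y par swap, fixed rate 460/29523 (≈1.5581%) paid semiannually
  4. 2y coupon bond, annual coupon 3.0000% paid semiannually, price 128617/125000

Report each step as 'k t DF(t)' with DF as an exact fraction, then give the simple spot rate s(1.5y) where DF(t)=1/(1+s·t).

step 1 [0.5y] zero: DF = P = 9899/10000 ≈ 0.989900
step 2 [1y] bond c/2=17/400: DF=(4277401/4000000 − 17/400·(0.989900))/(1+17/400) = 4927/5000 ≈ 0.985400
step 3 [1.5y] swap r/2=230/29523: DF=(1 − 230/29523·(0.989900+0.985400))/(1+230/29523) = 977/1000 ≈ 0.977000
step 4 [2y] bond c/2=3/200: DF=(128617/125000 − 3/200·(0.989900+0.985400+0.977000))/(1+3/200) = 9701/10000 ≈ 0.970100

1 1/2 9899/10000
2 1 4927/5000
3 3/2 977/1000
4 2 9701/10000
s(1.5y) = (1/(977/1000) − 1)/(3/2) = 46/2931 ≈ 1.5694%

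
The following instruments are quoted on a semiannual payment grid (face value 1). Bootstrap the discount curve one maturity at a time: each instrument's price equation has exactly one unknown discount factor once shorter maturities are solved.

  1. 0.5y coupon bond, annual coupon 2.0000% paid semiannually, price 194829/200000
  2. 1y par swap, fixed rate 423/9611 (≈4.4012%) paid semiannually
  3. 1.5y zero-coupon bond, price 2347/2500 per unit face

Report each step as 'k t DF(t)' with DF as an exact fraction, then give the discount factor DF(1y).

1 1/2 1929/2000
2 1 9577/10000
3 3/2 2347/2500
DF(1y) = 9577/10000 ≈ 0.957700

step 1 [0.5y] bond c/2=1/100: DF=(194829/200000 − 1/100·(0))/(1+1/100) = 1929/2000 ≈ 0.964500
step 2 [1y] swap r/2=423/19222: DF=(1 − 423/19222·(0.964500))/(1+423/19222) = 9577/10000 ≈ 0.957700
step 3 [1.5y] zero: DF = P = 2347/2500 ≈ 0.938800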